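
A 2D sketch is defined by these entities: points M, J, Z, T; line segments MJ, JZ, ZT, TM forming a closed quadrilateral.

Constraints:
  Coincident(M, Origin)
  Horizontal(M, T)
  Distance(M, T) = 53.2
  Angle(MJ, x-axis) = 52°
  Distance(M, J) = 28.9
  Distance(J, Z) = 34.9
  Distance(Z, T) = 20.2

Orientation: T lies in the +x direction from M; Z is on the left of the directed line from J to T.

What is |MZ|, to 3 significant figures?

56.3

Checks: |JZ| = 34.90 ✓; |ZT| = 20.20 ✓.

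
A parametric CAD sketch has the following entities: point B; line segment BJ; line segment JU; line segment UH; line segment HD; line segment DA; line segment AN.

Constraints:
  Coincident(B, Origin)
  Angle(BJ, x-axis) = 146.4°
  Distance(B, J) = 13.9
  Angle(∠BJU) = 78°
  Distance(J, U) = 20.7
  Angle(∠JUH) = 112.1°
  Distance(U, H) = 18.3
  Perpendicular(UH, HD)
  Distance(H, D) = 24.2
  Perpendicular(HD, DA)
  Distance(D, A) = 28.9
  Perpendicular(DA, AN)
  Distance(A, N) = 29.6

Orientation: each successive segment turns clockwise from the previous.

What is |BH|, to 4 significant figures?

24.92

B is at the origin; BJ runs at 146.4° with length 13.9, so J = (-11.58, 7.692). ∠BJU = 78.0° gives JU at 44.40° from the x-axis; with |JU| = 20.7, U = (3.212, 22.18). ∠JUH = 112.1° gives UH at -23.50° from the x-axis; with |UH| = 18.3, H = (19.99, 14.88). Then |BH| = |H − B| = 24.92.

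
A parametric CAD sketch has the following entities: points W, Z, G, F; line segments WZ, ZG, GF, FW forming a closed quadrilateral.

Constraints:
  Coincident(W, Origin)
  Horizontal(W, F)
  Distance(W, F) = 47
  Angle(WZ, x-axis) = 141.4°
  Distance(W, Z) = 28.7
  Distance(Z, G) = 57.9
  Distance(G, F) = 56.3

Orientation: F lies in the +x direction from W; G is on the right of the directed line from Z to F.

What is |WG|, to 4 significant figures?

34.47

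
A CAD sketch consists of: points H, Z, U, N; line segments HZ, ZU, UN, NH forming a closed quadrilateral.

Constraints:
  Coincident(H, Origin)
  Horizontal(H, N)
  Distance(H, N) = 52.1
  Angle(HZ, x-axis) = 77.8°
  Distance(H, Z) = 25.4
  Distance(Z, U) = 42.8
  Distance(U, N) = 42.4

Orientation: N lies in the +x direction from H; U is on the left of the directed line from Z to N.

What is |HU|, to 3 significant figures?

61.1

H is at the origin; HN is horizontal with |HN| = 52.1 and N in +x, so N = (52.1, 0). HZ runs at 77.8° with |HZ| = 25.4, so Z = (5.37, 24.8). U is determined by |ZU| = 42.8 and |UN| = 42.4 together: it lies at the intersection of circle(Z, 42.8) and circle(N, 42.4). With |ZN| = 52.9, the foot of the radical line on ZN is 26.8 from Z and the perpendicular offset is √(42.8² − 26.8²) = 33.4. Taking the left-of-ZN solution: U = (44.7, 41.7).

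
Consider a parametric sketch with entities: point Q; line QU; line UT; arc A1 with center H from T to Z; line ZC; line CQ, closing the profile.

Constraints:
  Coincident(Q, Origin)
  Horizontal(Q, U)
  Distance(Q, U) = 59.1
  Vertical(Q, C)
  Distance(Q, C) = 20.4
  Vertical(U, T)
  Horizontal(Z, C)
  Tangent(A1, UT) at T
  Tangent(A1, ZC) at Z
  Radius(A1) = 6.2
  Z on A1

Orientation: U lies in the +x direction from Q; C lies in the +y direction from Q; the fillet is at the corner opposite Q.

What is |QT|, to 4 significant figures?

60.78

Q is at the origin; QU is horizontal with |QU| = 59.1 and U on the +x side, so U = (59.10, 0.000). Q and C share the same x with |QC| = 20.4 and C on the +y side, so C = (0.000, 20.40). The virtual corner opposite Q is at (59.10, 20.40). A1 meets UT tangentially, so HT is at right angles to UT and tangency of A1 to ZC means the radius HZ is perpendicular to ZC, with radius 6.2, so the center H sits 6.2 in from both sides at H = (52.90, 14.20). That places the tangent points at T = (59.10, 14.20) on UT and Z = (52.90, 20.40) on ZC. Then |QT| = |T − Q| = 60.78.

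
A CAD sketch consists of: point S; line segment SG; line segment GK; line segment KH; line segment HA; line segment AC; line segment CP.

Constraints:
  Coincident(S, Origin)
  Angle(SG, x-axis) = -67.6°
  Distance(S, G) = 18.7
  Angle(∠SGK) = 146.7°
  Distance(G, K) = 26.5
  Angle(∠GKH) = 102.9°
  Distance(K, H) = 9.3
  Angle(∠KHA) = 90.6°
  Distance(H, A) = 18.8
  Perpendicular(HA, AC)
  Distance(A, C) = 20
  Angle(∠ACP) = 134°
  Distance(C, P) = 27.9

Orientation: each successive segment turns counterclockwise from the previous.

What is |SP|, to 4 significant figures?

53.83

S is at the origin; SG runs at -67.6° with length 18.7, so G = (7.126, -17.29). ∠SGK = 146.7° gives GK at -34.30° from the x-axis; with |GK| = 26.5, K = (29.02, -32.22). ∠GKH = 102.9° gives KH at 42.80° from the x-axis; with |KH| = 9.3, H = (35.84, -25.90). ∠KHA = 90.6° gives HA at 132.2° from the x-axis; with |HA| = 18.8, A = (23.21, -11.98). HA ⟂ AC, so AC runs at -137.8°; with |AC| = 20.0, C = (8.397, -25.41). ∠ACP = 134.0° gives CP at -91.80° from the x-axis; with |CP| = 27.9, P = (7.521, -53.30). Then |SP| = |P − S| = 53.83.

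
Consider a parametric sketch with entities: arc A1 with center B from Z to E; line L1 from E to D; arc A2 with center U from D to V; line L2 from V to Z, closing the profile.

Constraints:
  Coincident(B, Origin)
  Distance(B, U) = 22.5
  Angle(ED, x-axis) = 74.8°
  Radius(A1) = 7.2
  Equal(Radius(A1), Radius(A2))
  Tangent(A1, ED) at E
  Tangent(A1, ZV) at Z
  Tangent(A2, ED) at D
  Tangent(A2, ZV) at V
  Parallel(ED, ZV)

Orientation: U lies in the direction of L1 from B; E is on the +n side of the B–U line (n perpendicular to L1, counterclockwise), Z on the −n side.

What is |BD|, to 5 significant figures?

23.624

The slot axis is L1's direction at 74.8°, so u = (cos 74.8°, sin 74.8°) = (0.26219, 0.96502) and n = (−sin 74.8°, cos 74.8°) = (-0.96502, 0.26219). B is at the origin and U lies 22.5 along u from B, so U = 22.5·u = (5.8993, 21.713). Tangency of A1 to both parallel lines with radius 7.2 puts E and Z at B ± 7.2·n: E = (-6.9481, 1.8878), Z = (6.9481, -1.8878). Equal radii place D and V the same way about U: D = U + 7.2·n = (-1.0489, 23.601), V = U − 7.2·n = (12.847, 19.825). Then |BD| = |D − B| = 23.624.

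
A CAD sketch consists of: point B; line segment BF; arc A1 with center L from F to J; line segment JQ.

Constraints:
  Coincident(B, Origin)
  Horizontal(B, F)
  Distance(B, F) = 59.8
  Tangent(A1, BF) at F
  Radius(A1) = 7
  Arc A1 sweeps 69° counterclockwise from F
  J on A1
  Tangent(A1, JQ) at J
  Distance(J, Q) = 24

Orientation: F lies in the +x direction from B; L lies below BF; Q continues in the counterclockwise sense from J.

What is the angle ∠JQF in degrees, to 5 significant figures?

8.3677°

On A1, F sits at bearing 90° from L; a 69° counterclockwise sweep puts J at bearing 159°, so J = L + 7.0·(cos 159°, sin 159°) = (53.265, -4.4914). Since A1 is tangent to JQ there, LJ ⟂ JQ, so JQ runs along (−sin 159°, cos 159°); with |JQ| = 24.0, Q = (44.664, -26.897). Then cos ∠JQF = QJ·QF / (|QJ||QF|), giving 8.3677°.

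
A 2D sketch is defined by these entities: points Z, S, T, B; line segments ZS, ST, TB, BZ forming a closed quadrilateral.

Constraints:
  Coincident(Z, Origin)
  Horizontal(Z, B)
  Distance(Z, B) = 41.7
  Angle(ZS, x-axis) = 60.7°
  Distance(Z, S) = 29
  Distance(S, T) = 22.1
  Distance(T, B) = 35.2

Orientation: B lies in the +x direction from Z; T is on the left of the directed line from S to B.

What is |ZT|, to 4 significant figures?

48.60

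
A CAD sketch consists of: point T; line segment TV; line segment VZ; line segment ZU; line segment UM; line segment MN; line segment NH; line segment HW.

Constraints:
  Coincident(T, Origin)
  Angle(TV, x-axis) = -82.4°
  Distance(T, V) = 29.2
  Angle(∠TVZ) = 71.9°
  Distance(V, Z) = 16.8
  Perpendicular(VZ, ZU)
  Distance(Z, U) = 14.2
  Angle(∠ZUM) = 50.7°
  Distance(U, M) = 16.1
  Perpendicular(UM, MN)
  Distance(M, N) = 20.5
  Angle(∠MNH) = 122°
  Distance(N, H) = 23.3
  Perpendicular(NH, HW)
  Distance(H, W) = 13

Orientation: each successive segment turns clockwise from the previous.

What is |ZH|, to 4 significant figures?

25.26

UM ⟂ MN, so MN runs at -139.8°; with |MN| = 20.5, N = (-15.34, -37.45). ∠MNH = 122.0° gives NH at 162.2° from the x-axis; with |NH| = 23.3, H = (-37.52, -30.33). Then |ZH| = |H − Z| = 25.26.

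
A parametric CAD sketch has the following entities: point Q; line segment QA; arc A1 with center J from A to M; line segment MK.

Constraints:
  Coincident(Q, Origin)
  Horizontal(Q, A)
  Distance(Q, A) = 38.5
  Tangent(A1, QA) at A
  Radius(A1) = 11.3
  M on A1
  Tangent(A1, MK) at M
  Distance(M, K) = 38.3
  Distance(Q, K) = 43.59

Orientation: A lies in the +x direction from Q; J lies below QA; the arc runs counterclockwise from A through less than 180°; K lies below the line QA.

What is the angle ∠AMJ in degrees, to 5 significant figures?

56.970°

Checks: |JM| = 11.30 ✓; ∠(JM, MK) = 90.00° ✓; |MK| = 38.30 ✓; |QK| = 43.59 ✓.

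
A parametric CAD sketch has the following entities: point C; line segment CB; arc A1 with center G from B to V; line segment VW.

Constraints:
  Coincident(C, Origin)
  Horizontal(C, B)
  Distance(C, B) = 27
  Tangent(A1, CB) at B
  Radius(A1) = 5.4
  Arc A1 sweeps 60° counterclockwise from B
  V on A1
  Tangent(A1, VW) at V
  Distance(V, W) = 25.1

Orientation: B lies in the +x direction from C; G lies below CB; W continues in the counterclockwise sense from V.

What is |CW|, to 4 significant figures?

26.32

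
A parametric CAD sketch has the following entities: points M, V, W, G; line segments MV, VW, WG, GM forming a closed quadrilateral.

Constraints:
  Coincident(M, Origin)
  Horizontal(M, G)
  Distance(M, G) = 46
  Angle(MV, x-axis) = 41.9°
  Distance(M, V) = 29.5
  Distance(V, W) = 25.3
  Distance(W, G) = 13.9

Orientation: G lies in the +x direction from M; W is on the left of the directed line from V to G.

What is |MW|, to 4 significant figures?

48.61

Checks: |VW| = 25.30 ✓; |WG| = 13.90 ✓.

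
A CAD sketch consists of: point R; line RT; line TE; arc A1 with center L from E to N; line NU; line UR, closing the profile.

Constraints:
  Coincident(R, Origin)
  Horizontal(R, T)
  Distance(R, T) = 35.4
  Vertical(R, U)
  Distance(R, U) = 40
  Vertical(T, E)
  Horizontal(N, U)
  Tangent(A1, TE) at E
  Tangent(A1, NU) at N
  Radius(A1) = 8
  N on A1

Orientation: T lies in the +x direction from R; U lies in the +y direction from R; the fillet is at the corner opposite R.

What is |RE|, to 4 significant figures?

47.72

R is at the origin; RT is horizontal with |RT| = 35.4 and T on the +x side, so T = (35.40, 0.000). RU is vertical with |RU| = 40.0 and U on the +y side, so U = (0.000, 40.00). The virtual corner opposite R is at (35.40, 40.00). Tangency of A1 to TE means the radius LE is perpendicular to TE and since A1 is tangent to NU there, LN ⟂ NU, with radius 8.0, so the center L sits 8.0 in from both sides at L = (27.40, 32.00). That places the tangent points at E = (35.40, 32.00) on TE and N = (27.40, 40.00) on NU. Then |RE| = |E − R| = 47.72.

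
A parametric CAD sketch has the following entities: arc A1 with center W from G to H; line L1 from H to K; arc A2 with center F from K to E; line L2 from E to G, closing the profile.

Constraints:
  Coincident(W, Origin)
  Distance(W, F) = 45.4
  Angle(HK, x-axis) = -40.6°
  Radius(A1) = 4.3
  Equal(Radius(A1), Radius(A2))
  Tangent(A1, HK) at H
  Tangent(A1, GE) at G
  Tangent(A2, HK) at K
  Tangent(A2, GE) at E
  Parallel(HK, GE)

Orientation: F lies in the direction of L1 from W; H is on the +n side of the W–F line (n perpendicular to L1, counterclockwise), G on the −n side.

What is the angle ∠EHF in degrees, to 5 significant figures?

5.3157°

The slot axis is L1's direction at -40.6°, so u = (cos -40.6°, sin -40.6°) = (0.75927, -0.65077) and n = (−sin -40.6°, cos -40.6°) = (0.65077, 0.75927). W is at the origin and F lies 45.4 along u from W, so F = 45.4·u = (34.471, -29.545). Tangency of A1 to both parallel lines with radius 4.3 puts H and G at W ± 4.3·n: H = (2.7983, 3.2649), G = (-2.7983, -3.2649). Equal radii place K and E the same way about F: K = F + 4.3·n = (37.269, -26.280), E = F − 4.3·n = (31.673, -32.810). Then cos ∠EHF = HE·HF / (|HE||HF|), giving 5.3157°.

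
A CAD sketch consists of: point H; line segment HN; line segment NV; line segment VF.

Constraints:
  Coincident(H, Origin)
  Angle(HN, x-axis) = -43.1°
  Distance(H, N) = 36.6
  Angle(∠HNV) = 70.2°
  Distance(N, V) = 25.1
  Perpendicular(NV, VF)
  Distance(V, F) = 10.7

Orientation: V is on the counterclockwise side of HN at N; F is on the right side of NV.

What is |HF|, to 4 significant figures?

46.89

∠HNV = 70.2°, so NV runs at -43.1° + (180° − 70.2°) = 66.70° from the x-axis; with |NV| = 25.1, V = N + 25.1·(cos 66.70°, sin 66.70°) = (36.65, -1.955). The perpendicularity gives VF at right angles to NV; with |VF| = 10.7 on the right of NV, F = V + 10.7·(0.9184, -0.3955) = (46.48, -6.187). Then |HF| = |F − H| = 46.89.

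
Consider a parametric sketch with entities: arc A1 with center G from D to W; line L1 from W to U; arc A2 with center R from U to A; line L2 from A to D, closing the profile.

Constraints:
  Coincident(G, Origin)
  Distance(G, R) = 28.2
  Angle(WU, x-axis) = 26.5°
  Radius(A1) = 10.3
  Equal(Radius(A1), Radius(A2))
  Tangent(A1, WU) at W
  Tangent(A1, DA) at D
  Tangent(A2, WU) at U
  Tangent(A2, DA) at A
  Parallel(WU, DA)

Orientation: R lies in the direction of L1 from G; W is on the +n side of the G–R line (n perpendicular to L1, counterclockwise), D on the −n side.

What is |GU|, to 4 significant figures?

30.02

The slot axis is L1's direction at 26.5°, so u = (cos 26.5°, sin 26.5°) = (0.8949, 0.4462) and n = (−sin 26.5°, cos 26.5°) = (-0.4462, 0.8949). G is at the origin and R lies 28.2 along u from G, so R = 28.2·u = (25.24, 12.58). Tangency of A1 to both parallel lines with radius 10.3 puts W and D at G ± 10.3·n: W = (-4.596, 9.218), D = (4.596, -9.218). Equal radii place U and A the same way about R: U = R + 10.3·n = (20.64, 21.80), A = R − 10.3·n = (29.83, 3.365). Then |GU| = |U − G| = 30.02.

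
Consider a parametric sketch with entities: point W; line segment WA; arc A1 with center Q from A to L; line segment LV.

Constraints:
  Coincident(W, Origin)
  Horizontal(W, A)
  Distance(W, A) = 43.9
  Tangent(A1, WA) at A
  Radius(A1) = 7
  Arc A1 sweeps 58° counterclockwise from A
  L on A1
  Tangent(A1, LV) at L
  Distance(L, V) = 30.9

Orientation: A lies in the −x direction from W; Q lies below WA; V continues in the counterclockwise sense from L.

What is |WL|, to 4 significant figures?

49.94

W is at the origin; W and A share the same y with |WA| = 43.9 and A on the −x side, so A = (-43.90, 0.000). Since A1 is tangent to WA there, QA ⟂ WA, so Q = A + (0, -7) = (-43.90, -7.000). On A1, A sits at bearing 90° from Q; a 58° counterclockwise sweep puts L at bearing 148°, so L = Q + 7.0·(cos 148°, sin 148°) = (-49.84, -3.291). Then |WL| = |L − W| = 49.94.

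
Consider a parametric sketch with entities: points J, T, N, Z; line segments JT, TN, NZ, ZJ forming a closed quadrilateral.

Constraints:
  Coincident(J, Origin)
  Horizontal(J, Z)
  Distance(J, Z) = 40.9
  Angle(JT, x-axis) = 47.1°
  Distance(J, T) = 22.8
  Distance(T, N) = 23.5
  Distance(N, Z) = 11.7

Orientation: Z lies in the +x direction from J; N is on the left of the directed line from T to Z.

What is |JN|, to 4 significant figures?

40.09

J is at the origin; J and Z share the same y with |JZ| = 40.9 and Z in +x, so Z = (40.9, 0). JT runs at 47.1° with |JT| = 22.8, so T = (15.52, 16.70). N is determined by |TN| = 23.5 and |NZ| = 11.7 together: it lies at the intersection of circle(T, 23.5) and circle(Z, 11.7). With |TZ| = 30.38, the foot of the radical line on TZ is 22.03 from T and the perpendicular offset is √(23.5² − 22.03²) = 8.190. Taking the left-of-TZ solution: N = (38.42, 11.43).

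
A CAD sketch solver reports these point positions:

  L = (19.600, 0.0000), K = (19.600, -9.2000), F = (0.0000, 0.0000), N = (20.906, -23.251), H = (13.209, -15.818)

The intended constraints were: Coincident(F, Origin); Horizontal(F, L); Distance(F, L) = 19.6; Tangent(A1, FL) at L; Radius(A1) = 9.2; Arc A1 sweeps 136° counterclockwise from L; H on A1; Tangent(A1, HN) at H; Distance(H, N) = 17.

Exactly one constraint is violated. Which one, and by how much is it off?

Distance(H, N) = 17 — off by 6.30.

F = (0.00, 0.00) ✓; F.y = 0.00, L.y = 0.00 ✓; |FL| = 19.60 ✓; ∠(KL, LF) = 90.00° ✓; |KL| = 9.200 ✓; bearing(K→H) − bearing(K→L) = 136.0° ✓; |KH| = 9.200 ✓; ∠(KH, HN) = 90.00° ✓; |HN| = 10.70 ✗.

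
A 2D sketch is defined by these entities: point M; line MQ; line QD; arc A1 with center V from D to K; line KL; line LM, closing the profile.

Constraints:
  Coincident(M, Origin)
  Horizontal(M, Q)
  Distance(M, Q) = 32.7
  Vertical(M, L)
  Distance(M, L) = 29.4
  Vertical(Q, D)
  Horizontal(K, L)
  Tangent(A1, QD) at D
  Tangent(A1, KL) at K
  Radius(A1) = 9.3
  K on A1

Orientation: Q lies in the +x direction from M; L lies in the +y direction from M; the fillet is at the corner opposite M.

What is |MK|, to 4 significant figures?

37.58

M is at the origin; M and Q share the same y with |MQ| = 32.7 and Q on the +x side, so Q = (32.70, 0.000). ML is vertical with |ML| = 29.4 and L on the +y side, so L = (0.000, 29.40). The virtual corner opposite M is at (32.70, 29.40). The tangent condition forces VD to be normal to QD and A1 meets KL tangentially, so VK is at right angles to KL, with radius 9.3, so the center V sits 9.3 in from both sides at V = (23.40, 20.10). That places the tangent points at D = (32.70, 20.10) on QD and K = (23.40, 29.40) on KL. Then |MK| = |K − M| = 37.58.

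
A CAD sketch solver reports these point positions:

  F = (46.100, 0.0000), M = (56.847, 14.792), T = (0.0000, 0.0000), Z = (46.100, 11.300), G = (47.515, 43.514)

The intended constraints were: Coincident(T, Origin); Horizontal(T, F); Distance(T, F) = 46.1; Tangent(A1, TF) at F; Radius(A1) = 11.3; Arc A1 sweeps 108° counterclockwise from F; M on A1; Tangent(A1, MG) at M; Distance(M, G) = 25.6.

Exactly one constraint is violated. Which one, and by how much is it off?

Distance(M, G) = 25.6 — off by 4.60.

T = (0.00, 0.00) ✓; T.y = 0.00, F.y = 0.00 ✓; |TF| = 46.10 ✓; ∠(ZF, FT) = 90.00° ✓; |ZF| = 11.30 ✓; bearing(Z→M) − bearing(Z→F) = 108.0° ✓; |ZM| = 11.30 ✓; ∠(ZM, MG) = 90.00° ✓; |MG| = 30.20 ✗.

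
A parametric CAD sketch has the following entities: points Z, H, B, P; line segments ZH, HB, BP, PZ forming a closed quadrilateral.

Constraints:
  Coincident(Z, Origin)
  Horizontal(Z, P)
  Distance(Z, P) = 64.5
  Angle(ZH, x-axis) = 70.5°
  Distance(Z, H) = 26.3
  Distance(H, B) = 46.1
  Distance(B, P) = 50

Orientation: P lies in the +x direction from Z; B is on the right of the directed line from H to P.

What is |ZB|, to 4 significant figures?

27.58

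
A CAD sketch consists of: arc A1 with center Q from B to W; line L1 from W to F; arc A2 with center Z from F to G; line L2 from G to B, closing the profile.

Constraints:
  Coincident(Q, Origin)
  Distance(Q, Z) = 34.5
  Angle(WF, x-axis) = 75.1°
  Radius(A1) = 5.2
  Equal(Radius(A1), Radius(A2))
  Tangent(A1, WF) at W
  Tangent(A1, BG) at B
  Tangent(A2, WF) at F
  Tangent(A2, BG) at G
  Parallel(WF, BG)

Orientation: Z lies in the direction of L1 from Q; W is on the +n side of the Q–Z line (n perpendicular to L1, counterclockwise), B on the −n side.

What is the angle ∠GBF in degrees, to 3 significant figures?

16.8°

Tangency of A1 to both parallel lines with radius 5.2 puts W and B at Q ± 5.2·n: W = (-5.03, 1.34), B = (5.03, -1.34). Equal radii place F and G the same way about Z: F = Z + 5.2·n = (3.85, 34.7), G = Z − 5.2·n = (13.9, 32.0). Then cos ∠GBF = BG·BF / (|BG||BF|), giving 16.8°.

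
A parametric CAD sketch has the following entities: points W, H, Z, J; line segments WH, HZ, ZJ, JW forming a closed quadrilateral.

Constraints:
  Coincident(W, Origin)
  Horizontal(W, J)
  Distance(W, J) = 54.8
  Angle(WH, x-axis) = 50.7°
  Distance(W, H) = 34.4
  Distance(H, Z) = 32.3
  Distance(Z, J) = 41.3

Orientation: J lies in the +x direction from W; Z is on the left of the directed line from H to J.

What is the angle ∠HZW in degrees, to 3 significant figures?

12.4°

Checks: |HZ| = 32.30 ✓; |ZJ| = 41.30 ✓.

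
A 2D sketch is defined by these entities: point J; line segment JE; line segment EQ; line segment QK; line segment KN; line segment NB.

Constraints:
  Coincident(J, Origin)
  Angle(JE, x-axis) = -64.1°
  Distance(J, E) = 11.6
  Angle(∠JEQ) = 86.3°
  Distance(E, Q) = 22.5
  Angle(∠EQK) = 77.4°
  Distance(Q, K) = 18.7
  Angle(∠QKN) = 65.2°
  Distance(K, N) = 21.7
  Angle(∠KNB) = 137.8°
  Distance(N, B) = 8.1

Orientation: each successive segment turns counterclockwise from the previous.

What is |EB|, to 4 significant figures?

2.911

J is at the origin; JE runs at -64.1° with length 11.6, so E = (5.067, -10.43). ∠JEQ = 86.3° gives EQ at 29.60° from the x-axis; with |EQ| = 22.5, Q = (24.63, 0.6788). ∠EQK = 77.4° gives QK at 132.2° from the x-axis; with |QK| = 18.7, K = (12.07, 14.53). ∠QKN = 65.2° gives KN at -113.0° from the x-axis; with |KN| = 21.7, N = (3.590, -5.443). ∠KNB = 137.8° gives NB at -70.80° from the x-axis; with |NB| = 8.1, B = (6.254, -13.09). Then |EB| = |B − E| = 2.911.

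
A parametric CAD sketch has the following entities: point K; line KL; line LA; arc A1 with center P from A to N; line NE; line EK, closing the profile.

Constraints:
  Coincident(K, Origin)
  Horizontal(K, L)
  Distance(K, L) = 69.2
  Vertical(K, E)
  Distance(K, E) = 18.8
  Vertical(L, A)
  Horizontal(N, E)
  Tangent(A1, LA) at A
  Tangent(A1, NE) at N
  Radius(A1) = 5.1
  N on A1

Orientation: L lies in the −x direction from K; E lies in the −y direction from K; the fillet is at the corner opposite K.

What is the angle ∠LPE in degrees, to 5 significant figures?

114.97°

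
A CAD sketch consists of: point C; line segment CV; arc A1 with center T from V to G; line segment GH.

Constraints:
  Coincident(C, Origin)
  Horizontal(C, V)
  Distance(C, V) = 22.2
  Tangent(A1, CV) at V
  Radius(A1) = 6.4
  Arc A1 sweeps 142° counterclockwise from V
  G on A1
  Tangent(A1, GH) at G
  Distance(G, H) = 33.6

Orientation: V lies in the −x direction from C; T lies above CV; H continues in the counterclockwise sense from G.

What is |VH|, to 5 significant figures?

39.246

C is at the origin; CV is horizontal with |CV| = 22.2 and V on the −x side, so V = (-22.200, 0.0000). Since A1 is tangent to CV there, TV ⟂ CV, so T = V + (0, 6.4) = (-22.200, 6.4000). On A1, V sits at bearing -90° from T; a 142° counterclockwise sweep puts G at bearing 52°, so G = T + 6.4·(cos 52°, sin 52°) = (-18.260, 11.443). Tangency of A1 to GH means the radius TG is perpendicular to GH, so GH runs along (−sin 52°, cos 52°); with |GH| = 33.6, H = (-44.737, 32.129). Then |VH| = |H − V| = 39.246.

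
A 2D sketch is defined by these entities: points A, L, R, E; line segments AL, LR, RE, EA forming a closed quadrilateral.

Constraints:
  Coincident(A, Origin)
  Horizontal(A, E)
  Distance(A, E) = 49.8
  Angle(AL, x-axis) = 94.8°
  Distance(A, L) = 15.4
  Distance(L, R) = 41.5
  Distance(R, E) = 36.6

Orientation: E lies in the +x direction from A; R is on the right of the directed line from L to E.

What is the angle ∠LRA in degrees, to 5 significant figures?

13.420°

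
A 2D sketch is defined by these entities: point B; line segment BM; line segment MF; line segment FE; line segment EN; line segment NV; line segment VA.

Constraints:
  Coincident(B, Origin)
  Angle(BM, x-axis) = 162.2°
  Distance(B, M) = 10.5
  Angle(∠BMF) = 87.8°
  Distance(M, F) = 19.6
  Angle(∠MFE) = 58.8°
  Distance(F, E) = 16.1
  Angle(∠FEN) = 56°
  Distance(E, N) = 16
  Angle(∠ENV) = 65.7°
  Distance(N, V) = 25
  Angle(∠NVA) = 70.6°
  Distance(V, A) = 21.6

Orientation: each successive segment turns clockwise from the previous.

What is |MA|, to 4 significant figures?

29.79

B is at the origin; BM runs at 162.2° with length 10.5, so M = (-9.997, 3.210). ∠BMF = 87.8° gives MF at 70.00° from the x-axis; with |MF| = 19.6, F = (-3.294, 21.63). ∠MFE = 58.8° gives FE at -51.20° from the x-axis; with |FE| = 16.1, E = (6.795, 9.080). ∠FEN = 56.0° gives EN at -175.2° from the x-axis; with |EN| = 16.0, N = (-9.149, 7.742). ∠ENV = 65.7° gives NV at 70.50° from the x-axis; with |NV| = 25.0, V = (-0.8042, 31.31). ∠NVA = 70.6° gives VA at -38.90° from the x-axis; with |VA| = 21.6, A = (16.01, 17.74). Then |MA| = |A − M| = 29.79.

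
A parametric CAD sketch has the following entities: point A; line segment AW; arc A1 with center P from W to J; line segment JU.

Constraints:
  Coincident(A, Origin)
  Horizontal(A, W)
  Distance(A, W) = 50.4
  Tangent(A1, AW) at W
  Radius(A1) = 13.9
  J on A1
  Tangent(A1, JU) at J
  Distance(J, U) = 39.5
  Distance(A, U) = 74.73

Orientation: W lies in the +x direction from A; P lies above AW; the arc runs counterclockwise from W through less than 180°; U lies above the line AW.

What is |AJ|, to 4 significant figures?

66.14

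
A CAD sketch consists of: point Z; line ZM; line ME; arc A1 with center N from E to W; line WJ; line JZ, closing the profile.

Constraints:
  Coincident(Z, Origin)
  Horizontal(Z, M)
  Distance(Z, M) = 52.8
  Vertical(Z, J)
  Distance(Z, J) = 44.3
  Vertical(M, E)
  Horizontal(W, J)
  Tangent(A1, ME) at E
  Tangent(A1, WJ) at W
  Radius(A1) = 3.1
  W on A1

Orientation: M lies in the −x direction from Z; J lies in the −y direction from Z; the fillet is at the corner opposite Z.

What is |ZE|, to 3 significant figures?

67.0

The virtual corner opposite Z is at (-52.8, -44.3). A1 meets ME tangentially, so NE is at right angles to ME and tangency of A1 to WJ means the radius NW is perpendicular to WJ, with radius 3.1, so the center N sits 3.1 in from both sides at N = (-49.7, -41.2). That places the tangent points at E = (-52.8, -41.2) on ME and W = (-49.7, -44.3) on WJ. Then |ZE| = |E − Z| = 67.0.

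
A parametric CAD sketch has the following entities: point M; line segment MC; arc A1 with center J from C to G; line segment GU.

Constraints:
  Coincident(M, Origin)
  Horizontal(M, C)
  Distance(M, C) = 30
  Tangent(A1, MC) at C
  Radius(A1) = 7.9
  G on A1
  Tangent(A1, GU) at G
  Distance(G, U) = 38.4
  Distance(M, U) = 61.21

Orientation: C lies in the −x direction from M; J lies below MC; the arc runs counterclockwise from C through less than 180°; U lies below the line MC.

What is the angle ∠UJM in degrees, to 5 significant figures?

120.85°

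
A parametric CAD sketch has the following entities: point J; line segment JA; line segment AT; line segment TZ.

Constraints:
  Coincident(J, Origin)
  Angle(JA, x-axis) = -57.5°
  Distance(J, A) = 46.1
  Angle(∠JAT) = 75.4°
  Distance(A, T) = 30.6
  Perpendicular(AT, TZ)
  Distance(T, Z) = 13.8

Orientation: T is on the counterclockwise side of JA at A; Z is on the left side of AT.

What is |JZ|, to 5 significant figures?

36.188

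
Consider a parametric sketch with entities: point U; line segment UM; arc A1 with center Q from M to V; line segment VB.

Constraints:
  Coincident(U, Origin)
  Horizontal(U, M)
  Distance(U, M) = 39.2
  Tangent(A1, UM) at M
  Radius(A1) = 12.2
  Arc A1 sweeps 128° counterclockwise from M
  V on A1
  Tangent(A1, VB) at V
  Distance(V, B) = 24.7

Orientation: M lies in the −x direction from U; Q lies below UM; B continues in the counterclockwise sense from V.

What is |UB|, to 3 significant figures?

51.6

U is at the origin; UM is horizontal with |UM| = 39.2 and M on the −x side, so M = (-39.2, 0.00). The tangent condition forces QM to be normal to UM, so Q = M + (0, -12.2) = (-39.2, -12.2). On A1, M sits at bearing 90° from Q; a 128° counterclockwise sweep puts V at bearing 218°, so V = Q + 12.2·(cos 218°, sin 218°) = (-48.8, -19.7). The tangent condition forces QV to be normal to VB, so VB runs along (−sin 218°, cos 218°); with |VB| = 24.7, B = (-33.6, -39.2). Then |UB| = |B − U| = 51.6.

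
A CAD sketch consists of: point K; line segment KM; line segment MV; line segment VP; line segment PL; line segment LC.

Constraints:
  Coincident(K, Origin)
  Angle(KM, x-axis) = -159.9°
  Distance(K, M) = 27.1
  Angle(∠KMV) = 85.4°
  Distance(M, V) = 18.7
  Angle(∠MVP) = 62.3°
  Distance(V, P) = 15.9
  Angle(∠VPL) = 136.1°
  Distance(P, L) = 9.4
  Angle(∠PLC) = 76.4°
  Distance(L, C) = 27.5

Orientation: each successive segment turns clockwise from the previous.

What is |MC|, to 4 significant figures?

10.36

K is at the origin; KM runs at -159.9° with length 27.1, so M = (-25.45, -9.313). ∠KMV = 85.4° gives MV at 105.5° from the x-axis; with |MV| = 18.7, V = (-30.45, 8.707). ∠MVP = 62.3° gives VP at -12.20° from the x-axis; with |VP| = 15.9, P = (-14.91, 5.347). ∠VPL = 136.1° gives PL at -56.10° from the x-axis; with |PL| = 9.4, L = (-9.663, -2.455). ∠PLC = 76.4° gives LC at -159.7° from the x-axis; with |LC| = 27.5, C = (-35.46, -12.00). Then |MC| = |C − M| = 10.36.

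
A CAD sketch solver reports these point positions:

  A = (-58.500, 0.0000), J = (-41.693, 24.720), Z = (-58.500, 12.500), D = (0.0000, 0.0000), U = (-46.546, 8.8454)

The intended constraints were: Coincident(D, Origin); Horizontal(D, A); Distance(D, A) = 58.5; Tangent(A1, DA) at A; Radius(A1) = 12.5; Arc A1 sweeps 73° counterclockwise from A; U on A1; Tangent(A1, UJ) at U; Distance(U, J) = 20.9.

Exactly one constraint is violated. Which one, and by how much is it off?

Distance(U, J) = 20.9 — off by 4.30.

D = (0.00, 0.00) ✓; D.y = 0.00, A.y = 0.00 ✓; |DA| = 58.50 ✓; ∠(ZA, AD) = 90.00° ✓; |ZA| = 12.50 ✓; bearing(Z→U) − bearing(Z→A) = 73.00° ✓; |ZU| = 12.50 ✓; ∠(ZU, UJ) = 90.00° ✓; |UJ| = 16.60 ✗.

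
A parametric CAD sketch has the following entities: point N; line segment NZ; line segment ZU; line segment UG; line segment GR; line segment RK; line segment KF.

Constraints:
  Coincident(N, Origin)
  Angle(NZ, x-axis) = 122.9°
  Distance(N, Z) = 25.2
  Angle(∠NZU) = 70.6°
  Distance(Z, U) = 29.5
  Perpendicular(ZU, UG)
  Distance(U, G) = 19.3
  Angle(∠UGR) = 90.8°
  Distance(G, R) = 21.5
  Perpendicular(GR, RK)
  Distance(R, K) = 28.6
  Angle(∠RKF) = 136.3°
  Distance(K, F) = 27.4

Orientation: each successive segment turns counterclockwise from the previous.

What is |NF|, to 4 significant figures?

55.78

GR is perpendicular to RK, so RK runs at 141.5°; with |RK| = 28.6, K = (-25.46, 20.64). ∠RKF = 136.3° gives KF at -174.8° from the x-axis; with |KF| = 27.4, F = (-52.74, 18.16). Then |NF| = |F − N| = 55.78.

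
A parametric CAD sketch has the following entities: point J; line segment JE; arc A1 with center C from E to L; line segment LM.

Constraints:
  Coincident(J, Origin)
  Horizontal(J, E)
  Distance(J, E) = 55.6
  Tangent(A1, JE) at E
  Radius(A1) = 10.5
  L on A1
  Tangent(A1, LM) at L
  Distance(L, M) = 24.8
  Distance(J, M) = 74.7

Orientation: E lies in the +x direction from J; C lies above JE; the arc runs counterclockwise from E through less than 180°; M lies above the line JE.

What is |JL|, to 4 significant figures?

66.95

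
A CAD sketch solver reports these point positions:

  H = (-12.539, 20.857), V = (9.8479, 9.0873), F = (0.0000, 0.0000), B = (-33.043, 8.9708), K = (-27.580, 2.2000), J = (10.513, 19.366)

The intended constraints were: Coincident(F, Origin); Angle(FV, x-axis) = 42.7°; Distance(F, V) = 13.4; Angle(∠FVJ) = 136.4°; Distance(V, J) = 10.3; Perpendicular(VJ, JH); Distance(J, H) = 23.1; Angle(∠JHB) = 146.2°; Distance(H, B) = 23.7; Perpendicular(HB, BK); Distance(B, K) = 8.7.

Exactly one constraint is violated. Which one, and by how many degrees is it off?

Perpendicular(HB, BK) — off by 8.80°.

F = (0.00, 0.00) ✓; FV at 42.70° ✓; |FV| = 13.40 ✓; ∠FVJ = 136.4° ✓; |VJ| = 10.30 ✓; ∠(VJ, JH) = 90.00° ✓; |JH| = 23.10 ✓; ∠JHB = 146.2° ✓; |HB| = 23.70 ✓; ∠(HB, BK) = 98.80° ✗; |BK| = 8.700 ✓.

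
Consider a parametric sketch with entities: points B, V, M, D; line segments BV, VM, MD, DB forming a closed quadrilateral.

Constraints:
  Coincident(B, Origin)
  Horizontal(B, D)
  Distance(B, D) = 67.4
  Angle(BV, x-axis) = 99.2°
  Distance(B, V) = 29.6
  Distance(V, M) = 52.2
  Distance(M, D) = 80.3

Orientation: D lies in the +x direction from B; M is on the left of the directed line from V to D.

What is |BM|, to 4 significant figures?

75.31

B is at the origin; BD is horizontal with |BD| = 67.4 and D in +x, so D = (67.4, 0). BV runs at 99.2° with |BV| = 29.6, so V = (-4.732, 29.22). M is determined by |VM| = 52.2 and |MD| = 80.3 together: it lies at the intersection of circle(V, 52.2) and circle(D, 80.3). With |VD| = 77.83, the foot of the radical line on VD is 14.99 from V and the perpendicular offset is √(52.2² − 14.99²) = 50.00. Taking the left-of-VD solution: M = (27.94, 69.93).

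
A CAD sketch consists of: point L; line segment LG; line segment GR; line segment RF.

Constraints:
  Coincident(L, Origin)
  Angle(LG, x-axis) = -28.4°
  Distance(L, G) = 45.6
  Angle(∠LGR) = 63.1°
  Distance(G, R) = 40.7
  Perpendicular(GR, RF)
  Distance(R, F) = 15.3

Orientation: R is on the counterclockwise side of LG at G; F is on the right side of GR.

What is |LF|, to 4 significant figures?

59.46

L is at the origin; LG runs at -28.4° with length 45.6, so G = 45.6·(cos -28.4°, sin -28.4°) = (40.11, -21.69). ∠LGR = 63.1°, so GR runs at -28.4° + (180° − 63.1°) = 88.50° from the x-axis; with |GR| = 40.7, R = G + 40.7·(cos 88.50°, sin 88.50°) = (41.18, 19.00). GR ⟂ RF; with |RF| = 15.3 on the right of GR, F = R + 15.3·(0.9997, -0.02618) = (56.47, 18.60). Then |LF| = |F − L| = 59.46.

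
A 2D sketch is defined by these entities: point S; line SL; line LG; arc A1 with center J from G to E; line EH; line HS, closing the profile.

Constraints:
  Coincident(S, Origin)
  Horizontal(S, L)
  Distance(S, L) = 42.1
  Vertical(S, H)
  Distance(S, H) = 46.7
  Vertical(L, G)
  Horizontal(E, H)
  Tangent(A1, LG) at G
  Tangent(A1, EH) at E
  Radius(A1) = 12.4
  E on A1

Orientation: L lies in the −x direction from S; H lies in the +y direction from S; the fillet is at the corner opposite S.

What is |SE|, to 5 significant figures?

55.344

S is at the origin; S and L share the same y with |SL| = 42.1 and L on the −x side, so L = (-42.100, 0.0000). S and H share the same x with |SH| = 46.7 and H on the +y side, so H = (0.0000, 46.700). The virtual corner opposite S is at (-42.100, 46.700). Since A1 is tangent to LG there, JG ⟂ LG and the tangent condition forces JE to be normal to EH, with radius 12.4, so the center J sits 12.4 in from both sides at J = (-29.700, 34.300). That places the tangent points at G = (-42.100, 34.300) on LG and E = (-29.700, 46.700) on EH. Then |SE| = |E − S| = 55.344.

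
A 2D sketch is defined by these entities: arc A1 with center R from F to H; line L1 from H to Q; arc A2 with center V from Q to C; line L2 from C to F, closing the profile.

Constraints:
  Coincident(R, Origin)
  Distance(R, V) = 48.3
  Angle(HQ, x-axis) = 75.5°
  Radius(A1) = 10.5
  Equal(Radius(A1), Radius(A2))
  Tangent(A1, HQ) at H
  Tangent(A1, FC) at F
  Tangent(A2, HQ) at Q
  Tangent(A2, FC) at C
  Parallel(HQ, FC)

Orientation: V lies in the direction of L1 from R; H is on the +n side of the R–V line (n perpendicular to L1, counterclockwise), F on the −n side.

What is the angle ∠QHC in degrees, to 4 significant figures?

23.50°

The slot axis is L1's direction at 75.5°, so u = (cos 75.5°, sin 75.5°) = (0.2504, 0.9681) and n = (−sin 75.5°, cos 75.5°) = (-0.9681, 0.2504). R is at the origin and V lies 48.3 along u from R, so V = 48.3·u = (12.09, 46.76). Tangency of A1 to both parallel lines with radius 10.5 puts H and F at R ± 10.5·n: H = (-10.17, 2.629), F = (10.17, -2.629). Equal radii place Q and C the same way about V: Q = V + 10.5·n = (1.928, 49.39), C = V − 10.5·n = (22.26, 44.13). Then cos ∠QHC = HQ·HC / (|HQ||HC|), giving 23.50°.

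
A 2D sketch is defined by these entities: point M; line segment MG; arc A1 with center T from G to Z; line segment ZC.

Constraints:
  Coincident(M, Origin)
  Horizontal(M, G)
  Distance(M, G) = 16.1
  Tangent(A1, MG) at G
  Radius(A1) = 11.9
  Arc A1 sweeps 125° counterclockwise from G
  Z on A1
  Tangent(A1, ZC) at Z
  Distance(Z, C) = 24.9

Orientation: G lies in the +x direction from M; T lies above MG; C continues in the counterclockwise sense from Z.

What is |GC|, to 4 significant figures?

39.38

On A1, G sits at bearing -90° from T; a 125° counterclockwise sweep puts Z at bearing 35°, so Z = T + 11.9·(cos 35°, sin 35°) = (25.85, 18.73). Tangency of A1 to ZC means the radius TZ is perpendicular to ZC, so ZC runs along (−sin 35°, cos 35°); with |ZC| = 24.9, C = (11.57, 39.12). Then |GC| = |C − G| = 39.38.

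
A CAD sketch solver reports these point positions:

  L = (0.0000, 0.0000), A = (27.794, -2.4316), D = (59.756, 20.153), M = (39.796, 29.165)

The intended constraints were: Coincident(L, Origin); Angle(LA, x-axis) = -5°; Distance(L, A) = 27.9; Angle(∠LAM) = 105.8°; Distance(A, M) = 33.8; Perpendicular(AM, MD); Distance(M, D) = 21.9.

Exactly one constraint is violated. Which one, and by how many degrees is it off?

Perpendicular(AM, MD) — off by 3.50°.

L = (0.00, 0.00) ✓; LA at -5.000° ✓; |LA| = 27.90 ✓; ∠LAM = 105.8° ✓; |AM| = 33.80 ✓; ∠(AM, MD) = 93.50° ✗; |MD| = 21.90 ✓.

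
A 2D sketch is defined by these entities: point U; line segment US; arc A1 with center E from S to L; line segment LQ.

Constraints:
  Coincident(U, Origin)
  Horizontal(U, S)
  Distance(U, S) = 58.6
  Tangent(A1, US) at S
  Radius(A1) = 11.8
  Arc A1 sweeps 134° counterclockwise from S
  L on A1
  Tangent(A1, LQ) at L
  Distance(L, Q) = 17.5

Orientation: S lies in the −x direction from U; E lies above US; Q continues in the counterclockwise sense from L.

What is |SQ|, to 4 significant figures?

32.79

On A1, S sits at bearing -90° from E; a 134° counterclockwise sweep puts L at bearing 44°, so L = E + 11.8·(cos 44°, sin 44°) = (-50.11, 20.00). The tangent condition forces EL to be normal to LQ, so LQ runs along (−sin 44°, cos 44°); with |LQ| = 17.5, Q = (-62.27, 32.59). Then |SQ| = |Q − S| = 32.79.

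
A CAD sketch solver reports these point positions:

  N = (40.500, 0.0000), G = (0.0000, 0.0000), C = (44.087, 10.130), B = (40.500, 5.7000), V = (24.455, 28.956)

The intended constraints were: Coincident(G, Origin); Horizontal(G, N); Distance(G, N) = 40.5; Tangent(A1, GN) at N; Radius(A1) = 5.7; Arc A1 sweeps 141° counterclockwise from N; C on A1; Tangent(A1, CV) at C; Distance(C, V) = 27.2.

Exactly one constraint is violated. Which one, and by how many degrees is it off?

Tangent(A1, CV) at C — off by 4.80°.

G = (0.00, 0.00) ✓; G.y = 0.00, N.y = 0.00 ✓; |GN| = 40.50 ✓; ∠(BN, NG) = 90.00° ✓; |BN| = 5.700 ✓; bearing(B→C) − bearing(B→N) = 141.0° ✓; |BC| = 5.700 ✓; ∠(BC, CV) = 94.80° ✗; |CV| = 27.20 ✓.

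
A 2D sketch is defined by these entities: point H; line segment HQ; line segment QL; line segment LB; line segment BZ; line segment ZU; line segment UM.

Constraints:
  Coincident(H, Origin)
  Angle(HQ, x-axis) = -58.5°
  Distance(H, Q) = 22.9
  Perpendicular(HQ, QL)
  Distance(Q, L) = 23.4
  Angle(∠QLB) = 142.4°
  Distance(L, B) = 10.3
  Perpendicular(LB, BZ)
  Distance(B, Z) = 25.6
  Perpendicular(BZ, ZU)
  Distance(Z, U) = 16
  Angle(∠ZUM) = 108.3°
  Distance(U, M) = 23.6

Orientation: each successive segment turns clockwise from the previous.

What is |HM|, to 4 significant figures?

30.45

H is at the origin; HQ runs at -58.5° with length 22.9, so Q = (11.97, -19.53). The perpendicularity gives QL at right angles to HQ, so QL runs at -148.5°; with |QL| = 23.4, L = (-7.987, -31.75). ∠QLB = 142.4° gives LB at 173.9° from the x-axis; with |LB| = 10.3, B = (-18.23, -30.66). LB ⟂ BZ, so BZ runs at 83.90°; with |BZ| = 25.6, Z = (-15.51, -5.202). BZ is perpendicular to ZU, so ZU runs at -6.100°; with |ZU| = 16.0, U = (0.4015, -6.903). ∠ZUM = 108.3° gives UM at -77.80° from the x-axis; with |UM| = 23.6, M = (5.389, -29.97). Then |HM| = |M − H| = 30.45.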